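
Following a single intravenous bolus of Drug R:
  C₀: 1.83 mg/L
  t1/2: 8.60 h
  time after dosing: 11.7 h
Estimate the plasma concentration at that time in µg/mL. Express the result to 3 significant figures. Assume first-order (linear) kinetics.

0.713 µg/mL

k = ln2 / t½ = 0.693147 / 8.60 = 0.08060 h⁻¹
C = C₀ · e^(−k·t) = 1.830 × e^(−0.08060 × 11.7)
  = 1.830 × 0.3894 = 0.7126 mg/L
(0.7126 mg/L = 0.7126 µg/mL)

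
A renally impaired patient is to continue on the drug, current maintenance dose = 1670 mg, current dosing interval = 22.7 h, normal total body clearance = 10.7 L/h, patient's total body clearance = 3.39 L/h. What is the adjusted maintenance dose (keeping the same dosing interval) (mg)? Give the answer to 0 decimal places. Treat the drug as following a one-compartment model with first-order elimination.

529 mg

To keep the same average steady-state level, dosing rate must scale with clearance.
CL ratio = 3.39 / 10.7 = 0.3168
New dose (same interval) = 1670 × 0.3168 = 529.1 mg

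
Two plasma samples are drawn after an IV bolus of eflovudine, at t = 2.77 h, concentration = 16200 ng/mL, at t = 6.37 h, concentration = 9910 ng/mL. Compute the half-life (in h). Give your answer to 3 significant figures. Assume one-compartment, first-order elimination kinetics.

5.08 h

k = ln(C₁/C₂) / (t₂ − t₁) = ln(16200/9910) / (6.37 − 2.77)
  = 0.4915 / 3.600 = 0.1365 h⁻¹
t½ = ln2 / k = 0.693147 / 0.1365 = 5.078 h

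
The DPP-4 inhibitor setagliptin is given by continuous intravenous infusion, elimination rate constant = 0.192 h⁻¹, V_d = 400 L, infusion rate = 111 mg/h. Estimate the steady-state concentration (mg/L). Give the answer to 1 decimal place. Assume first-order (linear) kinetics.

1.4 mg/L

CL = k × Vd = 0.1920 × 400 = 76.80 L/h
At steady state Css = R₀ / CL = 111 / 76.80 = 1.445 mg/L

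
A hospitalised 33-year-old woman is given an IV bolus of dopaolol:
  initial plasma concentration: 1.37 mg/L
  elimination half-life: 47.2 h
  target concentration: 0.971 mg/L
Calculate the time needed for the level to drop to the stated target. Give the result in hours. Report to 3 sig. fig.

23.4 h

k = ln2 / t½ = 0.693147 / 47.2 = 0.01469 h⁻¹
t = ln(C₀ / C) / k = ln(1.370 / 0.971) / 0.01469
  = ln(1.411) / 0.01469 = 0.3443 / 0.01469 = 23.44 h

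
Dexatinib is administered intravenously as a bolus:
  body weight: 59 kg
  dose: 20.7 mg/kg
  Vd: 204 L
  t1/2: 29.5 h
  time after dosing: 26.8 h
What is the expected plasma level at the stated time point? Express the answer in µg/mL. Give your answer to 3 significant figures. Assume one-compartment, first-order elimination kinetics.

3.19 µg/mL

Total dose = 20.7 × 59 = 1221 mg
C₀ = Dose / Vd = 1221 / 204 = 5.985 mg/L
k = ln2 / t½ = 0.693147 / 29.5 = 0.02350 h⁻¹
C = C₀ · e^(−k·t) = 5.985 × e^(−0.02350 × 26.8)
  = 5.985 × 0.5327 = 3.188 mg/L
(3.188 mg/L = 3.188 µg/mL)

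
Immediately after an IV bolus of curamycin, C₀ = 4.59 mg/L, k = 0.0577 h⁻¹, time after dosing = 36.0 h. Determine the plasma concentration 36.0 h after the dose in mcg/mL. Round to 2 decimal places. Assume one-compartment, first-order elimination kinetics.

0.58 mcg/mL

C = C₀ · e^(−k·t) = 4.590 × e^(−0.05770 × 36.0)
  = 4.590 × 0.1253 = 0.5751 mg/L
(0.5751 mg/L = 0.5751 mcg/mL)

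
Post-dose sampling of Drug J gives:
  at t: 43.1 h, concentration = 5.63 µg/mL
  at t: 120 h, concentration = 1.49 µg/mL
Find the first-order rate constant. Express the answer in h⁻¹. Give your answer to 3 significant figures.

k = ln(C₁/C₂) / (t₂ − t₁) = ln(5.63/1.49) / (120 − 43.1)
  = 1.329 / 76.90 = 0.01728 h⁻¹

0.0173 h⁻¹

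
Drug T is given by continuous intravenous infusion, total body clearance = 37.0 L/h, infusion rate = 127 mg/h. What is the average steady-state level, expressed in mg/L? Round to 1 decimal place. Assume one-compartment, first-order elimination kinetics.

At steady state Css = R₀ / CL = 127 / 37.00 = 3.432 mg/L

3.4 mg/L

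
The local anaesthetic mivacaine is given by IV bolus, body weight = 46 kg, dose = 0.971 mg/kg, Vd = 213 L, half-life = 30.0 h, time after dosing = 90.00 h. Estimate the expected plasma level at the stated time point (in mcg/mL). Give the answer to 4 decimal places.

Total dose = 0.971 × 46 = 44.67 mg
C₀ = Dose / Vd = 44.67 / 213 = 0.2097 mg/L
k = ln2 / t½ = 0.693147 / 30.0 = 0.02310 h⁻¹
t / t½ = 90.00 / 30.0 = 3 half-lives
C = C₀ × (1/2)^3 = 0.2097 × 0.1250 = 0.02621 mg/L
(0.02621 mg/L = 0.02621 mcg/mL)

0.0262 mcg/mL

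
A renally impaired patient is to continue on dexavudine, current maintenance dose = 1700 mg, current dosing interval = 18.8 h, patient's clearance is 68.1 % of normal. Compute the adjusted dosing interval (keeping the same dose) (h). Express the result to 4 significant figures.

To keep the same average steady-state level, dosing rate must scale with clearance.
CL ratio = 68.1 / 100 = 0.6810
New interval (same dose) = 18.8 / 0.6810 = 27.61 h

27.61 h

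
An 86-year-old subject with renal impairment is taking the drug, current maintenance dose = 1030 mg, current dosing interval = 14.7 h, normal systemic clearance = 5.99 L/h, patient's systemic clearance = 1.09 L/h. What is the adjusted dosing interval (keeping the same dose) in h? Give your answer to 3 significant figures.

80.8 h

To keep the same average steady-state level, dosing rate must scale with clearance.
CL ratio = 1.09 / 5.99 = 0.1820
New interval (same dose) = 14.7 / 0.1820 = 80.77 h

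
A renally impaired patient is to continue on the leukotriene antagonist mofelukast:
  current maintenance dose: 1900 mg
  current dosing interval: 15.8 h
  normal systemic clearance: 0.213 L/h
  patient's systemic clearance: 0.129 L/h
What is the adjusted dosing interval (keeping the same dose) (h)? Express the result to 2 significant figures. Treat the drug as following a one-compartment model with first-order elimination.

26 h

To keep the same average steady-state level, dosing rate must scale with clearance.
CL ratio = 0.129 / 0.213 = 0.6056
New interval (same dose) = 15.8 / 0.6056 = 26.09 h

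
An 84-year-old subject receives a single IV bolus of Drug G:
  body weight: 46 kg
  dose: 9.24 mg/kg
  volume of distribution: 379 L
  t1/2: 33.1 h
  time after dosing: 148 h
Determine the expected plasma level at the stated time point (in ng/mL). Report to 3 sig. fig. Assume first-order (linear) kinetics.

50.6 ng/mL

Total dose = 9.24 × 46 = 425.0 mg
C₀ = Dose / Vd = 425.0 / 379 = 1.121 mg/L
k = ln2 / t½ = 0.693147 / 33.1 = 0.02094 h⁻¹
C = C₀ · e^(−k·t) = 1.121 × e^(−0.02094 × 148)
  = 1.121 × 0.04509 = 0.05055 mg/L
Convert: 0.05055 mg/L × 1000 = 50.55 ng/mL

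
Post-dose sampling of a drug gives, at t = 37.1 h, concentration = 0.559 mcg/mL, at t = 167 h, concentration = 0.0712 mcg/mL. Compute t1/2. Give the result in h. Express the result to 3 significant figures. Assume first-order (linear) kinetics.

43.7 h

k = ln(C₁/C₂) / (t₂ − t₁) = ln(0.559/0.0712) / (167 − 37.1)
  = 2.061 / 129.9 = 0.01587 h⁻¹
t½ = ln2 / k = 0.693147 / 0.01587 = 43.68 h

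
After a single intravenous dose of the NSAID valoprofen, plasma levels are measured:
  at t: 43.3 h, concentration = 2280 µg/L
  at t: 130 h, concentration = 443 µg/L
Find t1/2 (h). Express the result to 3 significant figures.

36.7 h

k = ln(C₁/C₂) / (t₂ − t₁) = ln(2280/443) / (130 − 43.3)
  = 1.638 / 86.70 = 0.01889 h⁻¹
t½ = ln2 / k = 0.693147 / 0.01889 = 36.69 h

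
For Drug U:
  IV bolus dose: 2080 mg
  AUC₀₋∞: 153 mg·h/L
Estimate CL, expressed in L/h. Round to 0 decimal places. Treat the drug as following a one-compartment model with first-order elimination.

CL = Dose / AUC = 2080 / 153 = 13.59 L/h

14 L/h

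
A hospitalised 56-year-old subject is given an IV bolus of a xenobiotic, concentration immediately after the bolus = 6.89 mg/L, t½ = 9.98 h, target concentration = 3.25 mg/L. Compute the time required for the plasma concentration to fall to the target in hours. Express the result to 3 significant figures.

k = ln2 / t½ = 0.693147 / 9.98 = 0.06945 h⁻¹
t = ln(C₀ / C) / k = ln(6.890 / 3.25) / 0.06945
  = ln(2.120) / 0.06945 = 0.7514 / 0.06945 = 10.82 h

10.8 h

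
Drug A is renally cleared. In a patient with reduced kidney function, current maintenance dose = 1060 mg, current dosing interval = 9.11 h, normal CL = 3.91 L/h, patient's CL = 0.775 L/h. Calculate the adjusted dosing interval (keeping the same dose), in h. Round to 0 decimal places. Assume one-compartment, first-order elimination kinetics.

To keep the same average steady-state level, dosing rate must scale with clearance.
CL ratio = 0.775 / 3.91 = 0.1982
New interval (same dose) = 9.11 / 0.1982 = 45.96 h

46 h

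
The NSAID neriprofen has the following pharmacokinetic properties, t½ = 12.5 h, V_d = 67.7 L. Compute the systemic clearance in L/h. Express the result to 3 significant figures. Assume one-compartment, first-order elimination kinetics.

3.75 L/h

k = ln2 / t½ = 0.693147 / 12.5 = 0.05545 h⁻¹
CL = k × Vd = 0.05545 × 67.7 = 3.754 L/h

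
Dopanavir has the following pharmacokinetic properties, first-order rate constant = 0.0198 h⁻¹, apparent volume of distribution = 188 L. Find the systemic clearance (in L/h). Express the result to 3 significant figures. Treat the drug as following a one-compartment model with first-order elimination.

3.72 L/h

CL = k × Vd = 0.0198 × 188 = 3.722 L/h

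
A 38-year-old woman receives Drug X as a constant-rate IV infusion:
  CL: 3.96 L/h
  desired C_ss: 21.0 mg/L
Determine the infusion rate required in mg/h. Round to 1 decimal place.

83.2 mg/h

At steady state, infusion rate R₀ = Css × CL = 21.0 × 3.960 = 83.16 mg/h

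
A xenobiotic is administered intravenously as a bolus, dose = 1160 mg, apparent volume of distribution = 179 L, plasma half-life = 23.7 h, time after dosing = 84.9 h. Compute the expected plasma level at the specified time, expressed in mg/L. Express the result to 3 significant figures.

C₀ = Dose / Vd = 1160 / 179 = 6.480 mg/L
k = ln2 / t½ = 0.693147 / 23.7 = 0.02925 h⁻¹
C = C₀ · e^(−k·t) = 6.480 × e^(−0.02925 × 84.9)
  = 6.480 × 0.08347 = 0.5409 mg/L

0.541 mg/L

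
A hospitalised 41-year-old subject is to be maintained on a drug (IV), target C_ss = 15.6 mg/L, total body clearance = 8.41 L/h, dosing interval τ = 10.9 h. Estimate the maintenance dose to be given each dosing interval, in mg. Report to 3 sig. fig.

At steady state, Dose/τ = Css × CL.
Dose = Css × CL × τ = 15.6 × 8.410 × 10.9 = 1430 mg

1430 mg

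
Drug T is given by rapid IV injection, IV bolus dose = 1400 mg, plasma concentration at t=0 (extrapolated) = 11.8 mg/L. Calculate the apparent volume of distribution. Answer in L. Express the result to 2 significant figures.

Vd = Dose / C₀ = 1400 / 11.8 = 118.6 L

120 L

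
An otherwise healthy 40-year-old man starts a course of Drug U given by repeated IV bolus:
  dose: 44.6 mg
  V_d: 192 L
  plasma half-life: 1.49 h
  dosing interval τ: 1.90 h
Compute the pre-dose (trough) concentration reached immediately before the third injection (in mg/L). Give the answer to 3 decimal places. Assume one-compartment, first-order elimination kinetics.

C₀ per dose = Dose / Vd = 44.6 / 192 = 0.2323 mg/L
k = ln2 / t½ = 0.693147 / 1.49 = 0.4652 h⁻¹
Fraction remaining after one interval: r = e^(−kτ) = e^(−0.4652 × 1.90) = 0.4132
Before dose 3, 2 doses have been given (aged 1τ, 2τ).
C_trough = C₀ × (r + r²) = 0.2323 × (0.4132 + 0.1707) = 0.1356 mg/L

0.136 mg/L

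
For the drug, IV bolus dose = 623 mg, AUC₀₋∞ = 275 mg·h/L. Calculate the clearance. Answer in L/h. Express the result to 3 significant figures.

CL = Dose / AUC = 623 / 275 = 2.265 L/h

2.27 L/h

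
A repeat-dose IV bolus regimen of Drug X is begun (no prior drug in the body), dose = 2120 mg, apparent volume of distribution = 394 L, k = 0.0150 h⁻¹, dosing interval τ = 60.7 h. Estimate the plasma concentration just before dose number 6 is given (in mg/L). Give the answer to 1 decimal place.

3.6 mg/L

C₀ per dose = Dose / Vd = 2120 / 394 = 5.381 mg/L
Fraction remaining after one interval: r = e^(−kτ) = e^(−0.01500 × 60.7) = 0.4023
Before dose 6, 5 doses have been given (aged 1τ, 2τ, 3τ, 4τ, 5τ).
C_trough = C₀ × (r + r² + … + r^5) = C₀ × r(1−r^5)/(1−r)
        = 5.381 × 0.4023 × (1 − 0.01054) / (1 − 0.4023) = 3.584 mg/L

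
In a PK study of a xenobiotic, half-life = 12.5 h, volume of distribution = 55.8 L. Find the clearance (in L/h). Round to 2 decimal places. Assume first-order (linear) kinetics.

k = ln2 / t½ = 0.693147 / 12.5 = 0.05545 h⁻¹
CL = k × Vd = 0.05545 × 55.8 = 3.094 L/h

3.09 L/h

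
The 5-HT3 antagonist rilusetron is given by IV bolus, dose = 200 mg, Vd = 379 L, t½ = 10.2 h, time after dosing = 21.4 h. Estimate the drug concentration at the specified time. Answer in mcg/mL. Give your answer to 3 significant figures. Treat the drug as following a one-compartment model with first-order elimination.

C₀ = Dose / Vd = 200.0 / 379 = 0.5277 mg/L
k = ln2 / t½ = 0.693147 / 10.2 = 0.06796 h⁻¹
C = C₀ · e^(−k·t) = 0.5277 × e^(−0.06796 × 21.4)
  = 0.5277 × 0.2336 = 0.1233 mg/L
(0.1233 mg/L = 0.1233 mcg/mL)

0.123 mcg/mL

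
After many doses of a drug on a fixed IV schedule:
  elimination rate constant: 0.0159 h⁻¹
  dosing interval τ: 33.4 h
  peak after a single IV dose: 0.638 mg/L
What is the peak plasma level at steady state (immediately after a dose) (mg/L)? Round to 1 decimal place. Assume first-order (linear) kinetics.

1.5 mg/L

e^(−kτ) = e^(−0.01590 × 33.4) = 0.5880
Accumulation ratio R = 1 / (1 − e^(−kτ)) = 1 / (1 − 0.5880) = 2.427
Steady-state peak = C₀ × R = 0.638 × 2.427 = 1.548 mg/L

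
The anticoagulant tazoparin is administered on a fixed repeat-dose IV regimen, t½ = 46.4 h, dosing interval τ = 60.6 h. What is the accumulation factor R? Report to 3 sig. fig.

1.68

k = ln2 / t½ = 0.693147 / 46.4 = 0.01494 h⁻¹
e^(−kτ) = e^(−0.01494 × 60.6) = 0.4044
Accumulation ratio R = 1 / (1 − e^(−kτ)) = 1 / (1 − 0.4044) = 1.679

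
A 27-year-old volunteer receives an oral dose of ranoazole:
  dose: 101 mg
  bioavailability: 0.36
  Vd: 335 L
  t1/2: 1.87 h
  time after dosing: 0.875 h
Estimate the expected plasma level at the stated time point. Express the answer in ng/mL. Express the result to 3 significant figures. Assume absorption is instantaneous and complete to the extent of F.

78.5 ng/mL

Amount reaching circulation = F × Dose = 0.36 × 101.0 = 36.36 mg
C₀ = F·Dose / Vd = 36.36 / 335 = 0.1085 mg/L
k = ln2 / t½ = 0.693147 / 1.87 = 0.3707 h⁻¹
C = C₀ · e^(−k·t) = 0.1085 × e^(−0.3707 × 0.875)
  = 0.1085 × 0.7230 = 0.07845 mg/L
Convert: 0.07845 mg/L × 1000 = 78.45 ng/mL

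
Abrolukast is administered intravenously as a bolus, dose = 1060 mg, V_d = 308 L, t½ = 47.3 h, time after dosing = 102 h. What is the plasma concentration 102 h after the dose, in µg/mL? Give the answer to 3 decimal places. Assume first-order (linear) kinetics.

C₀ = Dose / Vd = 1060 / 308 = 3.442 mg/L
k = ln2 / t½ = 0.693147 / 47.3 = 0.01465 h⁻¹
C = C₀ · e^(−k·t) = 3.442 × e^(−0.01465 × 102)
  = 3.442 × 0.2244 = 0.7724 mg/L
(0.7724 mg/L = 0.7724 µg/mL)

0.772 µg/mL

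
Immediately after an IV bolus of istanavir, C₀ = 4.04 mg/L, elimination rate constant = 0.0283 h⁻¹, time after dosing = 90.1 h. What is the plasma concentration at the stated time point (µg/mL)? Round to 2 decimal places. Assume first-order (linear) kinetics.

C = C₀ · e^(−k·t) = 4.040 × e^(−0.02830 × 90.1)
  = 4.040 × 0.07809 = 0.3155 mg/L
(0.3155 mg/L = 0.3155 µg/mL)

0.32 µg/mL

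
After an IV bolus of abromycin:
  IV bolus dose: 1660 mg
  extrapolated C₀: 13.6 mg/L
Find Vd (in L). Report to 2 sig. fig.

Vd = Dose / C₀ = 1660 / 13.6 = 122.1 L

120 L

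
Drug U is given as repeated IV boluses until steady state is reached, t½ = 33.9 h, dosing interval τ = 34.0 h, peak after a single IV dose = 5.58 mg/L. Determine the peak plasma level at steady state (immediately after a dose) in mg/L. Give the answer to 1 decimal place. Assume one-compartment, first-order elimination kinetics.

11.1 mg/L

k = ln2 / t½ = 0.693147 / 33.9 = 0.02045 h⁻¹
e^(−kτ) = e^(−0.02045 × 34.0) = 0.4989
Accumulation ratio R = 1 / (1 − e^(−kτ)) = 1 / (1 − 0.4989) = 1.996
Steady-state peak = C₀ × R = 5.58 × 1.996 = 11.14 mg/L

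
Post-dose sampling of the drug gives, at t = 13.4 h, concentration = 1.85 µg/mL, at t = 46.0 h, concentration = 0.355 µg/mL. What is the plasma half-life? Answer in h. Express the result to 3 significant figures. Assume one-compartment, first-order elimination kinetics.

k = ln(C₁/C₂) / (t₂ − t₁) = ln(1.85/0.355) / (46.0 − 13.4)
  = 1.651 / 32.60 = 0.05064 h⁻¹
t½ = ln2 / k = 0.693147 / 0.05064 = 13.69 h

13.7 h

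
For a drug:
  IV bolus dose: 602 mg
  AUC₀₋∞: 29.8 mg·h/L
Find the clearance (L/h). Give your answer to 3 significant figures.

20.2 L/h

CL = Dose / AUC = 602 / 29.8 = 20.20 L/h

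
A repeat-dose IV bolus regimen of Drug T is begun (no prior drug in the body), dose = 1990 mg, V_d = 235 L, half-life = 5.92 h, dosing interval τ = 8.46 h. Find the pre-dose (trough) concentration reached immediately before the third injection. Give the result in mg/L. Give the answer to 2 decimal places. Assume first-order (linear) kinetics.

4.31 mg/L

C₀ per dose = Dose / Vd = 1990 / 235 = 8.468 mg/L
k = ln2 / t½ = 0.693147 / 5.92 = 0.1171 h⁻¹
Fraction remaining after one interval: r = e^(−kτ) = e^(−0.1171 × 8.46) = 0.3713
Before dose 3, 2 doses have been given (aged 1τ, 2τ).
C_trough = C₀ × (r + r²) = 8.468 × (0.3713 + 0.1379) = 4.312 mg/L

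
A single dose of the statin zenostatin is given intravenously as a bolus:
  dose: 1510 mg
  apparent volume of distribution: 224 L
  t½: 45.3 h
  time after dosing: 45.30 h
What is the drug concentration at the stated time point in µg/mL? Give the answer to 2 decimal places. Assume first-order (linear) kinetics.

3.37 µg/mL

C₀ = Dose / Vd = 1510 / 224 = 6.741 mg/L
k = ln2 / t½ = 0.693147 / 45.3 = 0.01530 h⁻¹
t / t½ = 45.30 / 45.3 = 1 half-lives
C = C₀ × (1/2)^1 = 6.741 × 0.5000 = 3.371 mg/L
(3.371 mg/L = 3.371 µg/mL)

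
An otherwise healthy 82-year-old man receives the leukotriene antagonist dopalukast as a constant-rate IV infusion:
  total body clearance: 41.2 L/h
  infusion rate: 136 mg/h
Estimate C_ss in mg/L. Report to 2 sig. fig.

At steady state Css = R₀ / CL = 136 / 41.20 = 3.301 mg/L

3.3 mg/L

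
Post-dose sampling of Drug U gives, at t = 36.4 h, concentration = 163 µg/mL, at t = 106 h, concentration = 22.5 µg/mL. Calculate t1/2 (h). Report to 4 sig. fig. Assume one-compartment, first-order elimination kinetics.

24.36 h

k = ln(C₁/C₂) / (t₂ − t₁) = ln(163/22.5) / (106 − 36.4)
  = 1.980 / 69.60 = 0.02845 h⁻¹
t½ = ln2 / k = 0.693147 / 0.02845 = 24.36 h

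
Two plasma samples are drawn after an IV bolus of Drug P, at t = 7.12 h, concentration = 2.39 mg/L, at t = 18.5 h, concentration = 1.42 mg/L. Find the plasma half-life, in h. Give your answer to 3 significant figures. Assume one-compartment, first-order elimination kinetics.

k = ln(C₁/C₂) / (t₂ − t₁) = ln(2.39/1.42) / (18.5 − 7.12)
  = 0.5206 / 11.38 = 0.04575 h⁻¹
t½ = ln2 / k = 0.693147 / 0.04575 = 15.15 h

15.2 h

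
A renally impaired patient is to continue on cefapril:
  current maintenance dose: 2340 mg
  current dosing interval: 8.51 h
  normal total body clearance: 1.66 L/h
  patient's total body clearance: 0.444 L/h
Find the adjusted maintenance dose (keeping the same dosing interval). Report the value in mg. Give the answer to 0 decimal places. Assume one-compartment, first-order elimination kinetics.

To keep the same average steady-state level, dosing rate must scale with clearance.
CL ratio = 0.444 / 1.66 = 0.2675
New dose (same interval) = 2340 × 0.2675 = 626.0 mg

626 mg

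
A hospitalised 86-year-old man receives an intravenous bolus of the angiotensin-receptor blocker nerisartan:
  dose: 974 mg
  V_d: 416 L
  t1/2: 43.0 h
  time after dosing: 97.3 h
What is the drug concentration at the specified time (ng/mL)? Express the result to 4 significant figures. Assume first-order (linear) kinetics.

487.9 ng/mL

C₀ = Dose / Vd = 974.0 / 416 = 2.341 mg/L
k = ln2 / t½ = 0.693147 / 43.0 = 0.01612 h⁻¹
C = C₀ · e^(−k·t) = 2.341 × e^(−0.01612 × 97.3)
  = 2.341 × 0.2084 = 0.4879 mg/L
Convert: 0.4879 mg/L × 1000 = 487.9 ng/mL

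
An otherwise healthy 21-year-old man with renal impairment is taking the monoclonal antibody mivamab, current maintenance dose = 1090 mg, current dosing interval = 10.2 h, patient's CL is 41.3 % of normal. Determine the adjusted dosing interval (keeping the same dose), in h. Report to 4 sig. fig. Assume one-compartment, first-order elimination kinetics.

To keep the same average steady-state level, dosing rate must scale with clearance.
CL ratio = 41.3 / 100 = 0.4130
New interval (same dose) = 10.2 / 0.4130 = 24.70 h

24.70 h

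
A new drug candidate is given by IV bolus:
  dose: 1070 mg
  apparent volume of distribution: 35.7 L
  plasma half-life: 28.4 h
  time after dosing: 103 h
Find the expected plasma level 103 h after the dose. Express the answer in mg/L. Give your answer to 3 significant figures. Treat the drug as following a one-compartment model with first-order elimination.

2.43 mg/L

C₀ = Dose / Vd = 1070 / 35.7 = 29.97 mg/L
k = ln2 / t½ = 0.693147 / 28.4 = 0.02441 h⁻¹
C = C₀ · e^(−k·t) = 29.97 × e^(−0.02441 × 103)
  = 29.97 × 0.08093 = 2.425 mg/L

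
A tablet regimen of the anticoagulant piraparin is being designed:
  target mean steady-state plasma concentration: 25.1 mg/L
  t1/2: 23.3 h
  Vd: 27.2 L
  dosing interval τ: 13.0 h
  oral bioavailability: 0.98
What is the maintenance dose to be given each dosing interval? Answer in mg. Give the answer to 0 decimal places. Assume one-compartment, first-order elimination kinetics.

k = ln2 / t½ = 0.693147 / 23.3 = 0.02975 h⁻¹
CL = k × Vd = 0.02975 × 27.2 = 0.8092 L/h
At steady state, F × (Dose/τ) = Css × CL.
Dose = Css × CL × τ / F = 25.1 × 0.8092 × 13.0 / 0.98 = 269.4 mg

269 mg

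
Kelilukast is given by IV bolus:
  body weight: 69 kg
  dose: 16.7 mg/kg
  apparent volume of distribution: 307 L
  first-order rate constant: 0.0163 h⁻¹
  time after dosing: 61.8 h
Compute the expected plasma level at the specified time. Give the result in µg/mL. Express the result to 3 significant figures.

1.37 µg/mL

Total dose = 16.7 × 69 = 1152 mg
C₀ = Dose / Vd = 1152 / 307 = 3.752 mg/L
C = C₀ · e^(−k·t) = 3.752 × e^(−0.01630 × 61.8)
  = 3.752 × 0.3652 = 1.370 mg/L
(1.370 mg/L = 1.370 µg/mL)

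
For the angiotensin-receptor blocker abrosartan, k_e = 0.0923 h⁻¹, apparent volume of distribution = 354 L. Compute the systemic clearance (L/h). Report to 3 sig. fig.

32.7 L/h

CL = k × Vd = 0.0923 × 354 = 32.67 L/h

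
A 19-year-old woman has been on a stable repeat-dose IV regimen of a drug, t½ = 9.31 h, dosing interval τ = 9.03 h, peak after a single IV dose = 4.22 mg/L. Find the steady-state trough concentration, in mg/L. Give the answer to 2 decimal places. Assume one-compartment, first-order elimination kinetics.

4.40 mg/L

k = ln2 / t½ = 0.693147 / 9.31 = 0.07445 h⁻¹
e^(−kτ) = e^(−0.07445 × 9.03) = 0.5105
Accumulation ratio R = 1 / (1 − e^(−kτ)) = 1 / (1 − 0.5105) = 2.043
Steady-state trough = C₀ × R × e^(−kτ) = 4.22 × 2.043 × 0.5105 = 4.401 mg/L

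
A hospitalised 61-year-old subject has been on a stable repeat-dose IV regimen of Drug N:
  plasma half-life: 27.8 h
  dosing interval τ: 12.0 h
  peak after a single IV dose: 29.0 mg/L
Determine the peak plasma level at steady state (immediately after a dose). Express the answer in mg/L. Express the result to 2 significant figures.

110 mg/L

k = ln2 / t½ = 0.693147 / 27.8 = 0.02493 h⁻¹
e^(−kτ) = e^(−0.02493 × 12.0) = 0.7414
Accumulation ratio R = 1 / (1 − e^(−kτ)) = 1 / (1 − 0.7414) = 3.867
Steady-state peak = C₀ × R = 29.0 × 3.867 = 112.1 mg/L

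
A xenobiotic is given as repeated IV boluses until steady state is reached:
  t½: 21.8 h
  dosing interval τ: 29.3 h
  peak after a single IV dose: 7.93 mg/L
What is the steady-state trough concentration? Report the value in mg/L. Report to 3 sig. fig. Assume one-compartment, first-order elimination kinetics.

5.15 mg/L

k = ln2 / t½ = 0.693147 / 21.8 = 0.03180 h⁻¹
e^(−kτ) = e^(−0.03180 × 29.3) = 0.3939
Accumulation ratio R = 1 / (1 − e^(−kτ)) = 1 / (1 − 0.3939) = 1.650
Steady-state trough = C₀ × R × e^(−kτ) = 7.93 × 1.650 × 0.3939 = 5.154 mg/L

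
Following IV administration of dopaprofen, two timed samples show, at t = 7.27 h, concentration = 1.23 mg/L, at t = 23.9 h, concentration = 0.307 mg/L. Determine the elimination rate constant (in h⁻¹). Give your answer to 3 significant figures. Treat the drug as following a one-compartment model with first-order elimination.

0.0835 h⁻¹

k = ln(C₁/C₂) / (t₂ − t₁) = ln(1.23/0.307) / (23.9 − 7.27)
  = 1.388 / 16.63 = 0.08346 h⁻¹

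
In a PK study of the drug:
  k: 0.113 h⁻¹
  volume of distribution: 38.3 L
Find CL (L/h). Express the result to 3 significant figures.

4.33 L/h

CL = k × Vd = 0.113 × 38.3 = 4.328 L/h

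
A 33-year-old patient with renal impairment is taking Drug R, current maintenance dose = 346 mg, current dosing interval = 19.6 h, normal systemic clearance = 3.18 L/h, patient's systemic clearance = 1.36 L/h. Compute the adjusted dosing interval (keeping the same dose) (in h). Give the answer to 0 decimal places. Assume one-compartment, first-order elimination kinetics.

46 h

To keep the same average steady-state level, dosing rate must scale with clearance.
CL ratio = 1.36 / 3.18 = 0.4277
New interval (same dose) = 19.6 / 0.4277 = 45.83 h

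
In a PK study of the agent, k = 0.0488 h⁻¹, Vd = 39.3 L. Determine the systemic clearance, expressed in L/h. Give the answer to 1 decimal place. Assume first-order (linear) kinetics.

CL = k × Vd = 0.0488 × 39.3 = 1.918 L/h

1.9 L/h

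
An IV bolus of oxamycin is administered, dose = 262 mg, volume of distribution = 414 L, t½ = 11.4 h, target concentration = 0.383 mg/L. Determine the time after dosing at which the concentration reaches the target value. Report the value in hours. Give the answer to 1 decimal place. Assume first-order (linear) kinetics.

8.3 h

C₀ = Dose / Vd = 262.0 / 414 = 0.6329 mg/L
k = ln2 / t½ = 0.693147 / 11.4 = 0.06080 h⁻¹
t = ln(C₀ / C) / k = ln(0.6329 / 0.383) / 0.06080
  = ln(1.652) / 0.06080 = 0.5020 / 0.06080 = 8.257 h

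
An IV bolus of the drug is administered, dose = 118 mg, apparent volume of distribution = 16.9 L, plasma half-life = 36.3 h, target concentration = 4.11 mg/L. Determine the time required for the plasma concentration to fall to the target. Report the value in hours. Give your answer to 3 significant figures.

27.8 h

C₀ = Dose / Vd = 118.0 / 16.9 = 6.982 mg/L
k = ln2 / t½ = 0.693147 / 36.3 = 0.01909 h⁻¹
t = ln(C₀ / C) / k = ln(6.982 / 4.11) / 0.01909
  = ln(1.699) / 0.01909 = 0.5300 / 0.01909 = 27.76 h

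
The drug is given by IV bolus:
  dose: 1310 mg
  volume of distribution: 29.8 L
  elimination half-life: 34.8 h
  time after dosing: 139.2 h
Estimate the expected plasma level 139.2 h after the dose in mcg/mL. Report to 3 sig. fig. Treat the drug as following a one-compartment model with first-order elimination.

2.75 mcg/mL

C₀ = Dose / Vd = 1310 / 29.8 = 43.96 mg/L
k = ln2 / t½ = 0.693147 / 34.8 = 0.01992 h⁻¹
t / t½ = 139.2 / 34.8 = 4 half-lives
C = C₀ × (1/2)^4 = 43.96 × 0.06250 = 2.748 mg/L
(2.748 mg/L = 2.748 mcg/mL)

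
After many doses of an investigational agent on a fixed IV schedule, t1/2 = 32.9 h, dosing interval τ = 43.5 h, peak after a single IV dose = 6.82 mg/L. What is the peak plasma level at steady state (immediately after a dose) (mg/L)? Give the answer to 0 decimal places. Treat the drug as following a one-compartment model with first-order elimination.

11 mg/L

k = ln2 / t½ = 0.693147 / 32.9 = 0.02107 h⁻¹
e^(−kτ) = e^(−0.02107 × 43.5) = 0.3999
Accumulation ratio R = 1 / (1 − e^(−kτ)) = 1 / (1 − 0.3999) = 1.666
Steady-state peak = C₀ × R = 6.82 × 1.666 = 11.36 mg/L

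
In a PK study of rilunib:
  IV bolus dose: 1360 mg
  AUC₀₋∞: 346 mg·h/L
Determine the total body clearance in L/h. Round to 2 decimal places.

CL = Dose / AUC = 1360 / 346 = 3.931 L/h

3.93 L/h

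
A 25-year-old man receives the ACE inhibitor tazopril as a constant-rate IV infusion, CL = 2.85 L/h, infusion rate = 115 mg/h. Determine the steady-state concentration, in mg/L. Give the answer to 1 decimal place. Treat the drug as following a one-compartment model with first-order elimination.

At steady state Css = R₀ / CL = 115 / 2.850 = 40.35 mg/L

40.4 mg/L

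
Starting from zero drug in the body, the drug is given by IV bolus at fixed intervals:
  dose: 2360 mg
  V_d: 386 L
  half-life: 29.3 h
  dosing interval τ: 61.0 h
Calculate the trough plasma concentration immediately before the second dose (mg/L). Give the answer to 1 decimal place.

1.4 mg/L

C₀ per dose = Dose / Vd = 2360 / 386 = 6.114 mg/L
k = ln2 / t½ = 0.693147 / 29.3 = 0.02366 h⁻¹
Fraction remaining after one interval: r = e^(−kτ) = e^(−0.02366 × 61.0) = 0.2362
Before dose 2, 1 dose has been given (aged 1τ).
C_trough = C₀ × r = 6.114 × 0.2362 = 1.444 mg/L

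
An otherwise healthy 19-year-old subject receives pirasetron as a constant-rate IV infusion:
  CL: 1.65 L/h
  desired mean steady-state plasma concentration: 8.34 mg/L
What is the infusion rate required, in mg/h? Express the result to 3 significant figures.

13.8 mg/h

At steady state, infusion rate R₀ = Css × CL = 8.34 × 1.650 = 13.76 mg/h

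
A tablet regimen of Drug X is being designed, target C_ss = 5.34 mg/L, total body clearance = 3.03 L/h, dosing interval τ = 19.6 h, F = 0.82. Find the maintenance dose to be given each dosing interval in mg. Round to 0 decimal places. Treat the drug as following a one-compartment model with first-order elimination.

387 mg

At steady state, F × (Dose/τ) = Css × CL.
Dose = Css × CL × τ / F = 5.34 × 3.030 × 19.6 / 0.82 = 386.7 mg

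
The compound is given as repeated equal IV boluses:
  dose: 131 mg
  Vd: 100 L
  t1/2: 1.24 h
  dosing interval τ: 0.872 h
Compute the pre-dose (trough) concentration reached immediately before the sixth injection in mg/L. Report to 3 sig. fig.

C₀ per dose = Dose / Vd = 131 / 100 = 1.310 mg/L
k = ln2 / t½ = 0.693147 / 1.24 = 0.5590 h⁻¹
Fraction remaining after one interval: r = e^(−kτ) = e^(−0.5590 × 0.872) = 0.6142
Before dose 6, 5 doses have been given (aged 1τ, 2τ, 3τ, 4τ, 5τ).
C_trough = C₀ × (r + r² + … + r^5) = C₀ × r(1−r^5)/(1−r)
        = 1.310 × 0.6142 × (1 − 0.08741) / (1 − 0.6142) = 1.903 mg/L

1.90 mg/L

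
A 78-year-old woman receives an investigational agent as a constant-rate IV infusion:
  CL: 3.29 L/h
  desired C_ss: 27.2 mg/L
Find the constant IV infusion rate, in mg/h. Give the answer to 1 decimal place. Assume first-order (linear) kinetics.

At steady state, infusion rate R₀ = Css × CL = 27.2 × 3.290 = 89.49 mg/h

89.5 mg/h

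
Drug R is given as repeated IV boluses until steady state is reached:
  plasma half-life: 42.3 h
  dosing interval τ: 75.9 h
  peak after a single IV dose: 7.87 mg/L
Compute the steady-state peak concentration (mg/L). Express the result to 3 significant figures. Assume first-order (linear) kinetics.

11.1 mg/L

k = ln2 / t½ = 0.693147 / 42.3 = 0.01639 h⁻¹
e^(−kτ) = e^(−0.01639 × 75.9) = 0.2882
Accumulation ratio R = 1 / (1 − e^(−kτ)) = 1 / (1 − 0.2882) = 1.405
Steady-state peak = C₀ × R = 7.87 × 1.405 = 11.06 mg/L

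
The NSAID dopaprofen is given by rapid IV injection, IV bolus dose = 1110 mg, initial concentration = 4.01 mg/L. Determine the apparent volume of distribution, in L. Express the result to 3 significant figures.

277 L

Vd = Dose / C₀ = 1110 / 4.01 = 276.8 L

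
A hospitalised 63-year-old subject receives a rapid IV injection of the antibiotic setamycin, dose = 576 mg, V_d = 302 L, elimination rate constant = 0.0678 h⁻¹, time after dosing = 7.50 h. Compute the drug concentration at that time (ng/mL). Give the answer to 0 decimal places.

C₀ = Dose / Vd = 576.0 / 302 = 1.907 mg/L
C = C₀ · e^(−k·t) = 1.907 × e^(−0.06780 × 7.50)
  = 1.907 × 0.6014 = 1.147 mg/L
Convert: 1.147 mg/L × 1000 = 1147 ng/mL

1147 ng/mL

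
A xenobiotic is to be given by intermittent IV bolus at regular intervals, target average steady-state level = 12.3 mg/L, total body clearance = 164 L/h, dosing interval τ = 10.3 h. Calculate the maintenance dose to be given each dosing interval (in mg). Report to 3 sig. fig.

At steady state, Dose/τ = Css × CL.
Dose = Css × CL × τ = 12.3 × 164.0 × 10.3 = 20780 mg

20800 mg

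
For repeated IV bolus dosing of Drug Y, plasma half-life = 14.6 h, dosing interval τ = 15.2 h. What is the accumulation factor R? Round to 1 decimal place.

k = ln2 / t½ = 0.693147 / 14.6 = 0.04748 h⁻¹
e^(−kτ) = e^(−0.04748 × 15.2) = 0.4859
Accumulation ratio R = 1 / (1 − e^(−kτ)) = 1 / (1 − 0.4859) = 1.945

1.9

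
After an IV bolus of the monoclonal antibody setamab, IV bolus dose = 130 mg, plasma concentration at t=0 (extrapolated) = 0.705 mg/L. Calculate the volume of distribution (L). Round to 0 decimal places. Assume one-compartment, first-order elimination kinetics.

Vd = Dose / C₀ = 130.0 / 0.705 = 184.4 L

184 L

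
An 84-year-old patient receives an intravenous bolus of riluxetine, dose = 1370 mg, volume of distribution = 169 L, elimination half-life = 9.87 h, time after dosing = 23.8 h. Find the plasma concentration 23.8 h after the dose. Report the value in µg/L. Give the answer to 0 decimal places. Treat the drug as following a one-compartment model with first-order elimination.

C₀ = Dose / Vd = 1370 / 169 = 8.107 mg/L
k = ln2 / t½ = 0.693147 / 9.87 = 0.07023 h⁻¹
C = C₀ · e^(−k·t) = 8.107 × e^(−0.07023 × 23.8)
  = 8.107 × 0.1880 = 1.524 mg/L
Convert: 1.524 mg/L × 1000 = 1524 µg/L

1524 µg/L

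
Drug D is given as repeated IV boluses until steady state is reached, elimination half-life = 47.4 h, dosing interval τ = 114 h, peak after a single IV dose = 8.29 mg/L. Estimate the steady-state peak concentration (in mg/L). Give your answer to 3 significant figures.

k = ln2 / t½ = 0.693147 / 47.4 = 0.01462 h⁻¹
e^(−kτ) = e^(−0.01462 × 114) = 0.1889
Accumulation ratio R = 1 / (1 − e^(−kτ)) = 1 / (1 − 0.1889) = 1.233
Steady-state peak = C₀ × R = 8.29 × 1.233 = 10.22 mg/L

10.2 mg/L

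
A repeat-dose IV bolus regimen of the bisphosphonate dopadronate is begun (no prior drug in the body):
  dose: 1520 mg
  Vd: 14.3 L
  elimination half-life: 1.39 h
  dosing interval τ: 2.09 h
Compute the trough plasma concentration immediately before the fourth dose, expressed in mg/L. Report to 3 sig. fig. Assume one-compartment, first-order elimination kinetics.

C₀ per dose = Dose / Vd = 1520 / 14.3 = 106.3 mg/L
k = ln2 / t½ = 0.693147 / 1.39 = 0.4987 h⁻¹
Fraction remaining after one interval: r = e^(−kτ) = e^(−0.4987 × 2.09) = 0.3526
Before dose 4, 3 doses have been given (aged 1τ, 2τ, 3τ).
C_trough = C₀ × (r + r² + … + r^3) = C₀ × r(1−r^3)/(1−r)
        = 106.3 × 0.3526 × (1 − 0.04384) / (1 − 0.3526) = 55.36 mg/L

55.4 mg/L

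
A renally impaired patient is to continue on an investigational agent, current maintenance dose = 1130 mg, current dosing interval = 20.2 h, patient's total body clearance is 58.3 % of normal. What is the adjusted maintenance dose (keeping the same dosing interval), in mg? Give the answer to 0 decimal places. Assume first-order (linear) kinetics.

To keep the same average steady-state level, dosing rate must scale with clearance.
CL ratio = 58.3 / 100 = 0.5830
New dose (same interval) = 1130 × 0.5830 = 658.8 mg

659 mg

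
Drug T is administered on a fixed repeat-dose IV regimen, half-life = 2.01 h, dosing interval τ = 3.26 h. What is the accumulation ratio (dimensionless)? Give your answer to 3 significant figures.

1.48

k = ln2 / t½ = 0.693147 / 2.01 = 0.3448 h⁻¹
e^(−kτ) = e^(−0.3448 × 3.26) = 0.3250
Accumulation ratio R = 1 / (1 − e^(−kτ)) = 1 / (1 − 0.3250) = 1.481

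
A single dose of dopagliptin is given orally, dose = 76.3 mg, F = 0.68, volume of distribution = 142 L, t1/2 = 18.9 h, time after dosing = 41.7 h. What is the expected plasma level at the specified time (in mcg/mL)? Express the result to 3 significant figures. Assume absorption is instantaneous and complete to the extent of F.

0.0792 mcg/mL

Amount reaching circulation = F × Dose = 0.68 × 76.30 = 51.88 mg
C₀ = F·Dose / Vd = 51.88 / 142 = 0.3654 mg/L
k = ln2 / t½ = 0.693147 / 18.9 = 0.03667 h⁻¹
C = C₀ · e^(−k·t) = 0.3654 × e^(−0.03667 × 41.7)
  = 0.3654 × 0.2167 = 0.07918 mg/L
(0.07918 mg/L = 0.07918 mcg/mL)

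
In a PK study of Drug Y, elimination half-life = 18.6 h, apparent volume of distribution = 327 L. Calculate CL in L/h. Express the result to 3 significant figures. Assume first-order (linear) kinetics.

12.2 L/h

k = ln2 / t½ = 0.693147 / 18.6 = 0.03727 h⁻¹
CL = k × Vd = 0.03727 × 327 = 12.19 L/h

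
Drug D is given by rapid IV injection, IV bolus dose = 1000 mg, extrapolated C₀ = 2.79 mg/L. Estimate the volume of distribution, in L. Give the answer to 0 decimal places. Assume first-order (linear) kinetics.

Vd = Dose / C₀ = 1000 / 2.79 = 358.4 L

358 L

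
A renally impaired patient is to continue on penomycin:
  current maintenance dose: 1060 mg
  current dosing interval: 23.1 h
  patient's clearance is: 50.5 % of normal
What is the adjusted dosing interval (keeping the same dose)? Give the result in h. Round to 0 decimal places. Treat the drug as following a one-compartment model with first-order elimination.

To keep the same average steady-state level, dosing rate must scale with clearance.
CL ratio = 50.5 / 100 = 0.5050
New interval (same dose) = 23.1 / 0.5050 = 45.74 h

46 h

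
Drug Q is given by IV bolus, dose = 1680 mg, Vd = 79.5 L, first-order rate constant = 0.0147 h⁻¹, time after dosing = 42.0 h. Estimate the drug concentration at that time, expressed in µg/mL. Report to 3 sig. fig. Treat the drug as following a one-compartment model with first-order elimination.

11.4 µg/mL

C₀ = Dose / Vd = 1680 / 79.5 = 21.13 mg/L
C = C₀ · e^(−k·t) = 21.13 × e^(−0.01470 × 42.0)
  = 21.13 × 0.5393 = 11.40 mg/L
(11.40 mg/L = 11.40 µg/mL)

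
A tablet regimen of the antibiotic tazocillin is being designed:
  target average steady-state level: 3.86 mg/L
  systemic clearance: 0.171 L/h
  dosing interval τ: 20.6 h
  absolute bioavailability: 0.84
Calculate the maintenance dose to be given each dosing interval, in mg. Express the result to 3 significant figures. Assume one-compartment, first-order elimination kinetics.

At steady state, F × (Dose/τ) = Css × CL.
Dose = Css × CL × τ / F = 3.86 × 0.1710 × 20.6 / 0.84 = 16.19 mg

16.2 mg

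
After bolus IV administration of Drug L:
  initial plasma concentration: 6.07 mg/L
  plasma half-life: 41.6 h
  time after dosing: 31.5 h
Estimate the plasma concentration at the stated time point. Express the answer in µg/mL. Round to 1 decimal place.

3.6 µg/mL

k = ln2 / t½ = 0.693147 / 41.6 = 0.01666 h⁻¹
C = C₀ · e^(−k·t) = 6.070 × e^(−0.01666 × 31.5)
  = 6.070 × 0.5917 = 3.592 mg/L
(3.592 mg/L = 3.592 µg/mL)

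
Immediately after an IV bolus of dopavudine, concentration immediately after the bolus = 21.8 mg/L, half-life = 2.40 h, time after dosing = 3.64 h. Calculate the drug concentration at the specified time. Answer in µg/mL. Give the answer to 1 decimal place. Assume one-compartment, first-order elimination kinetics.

k = ln2 / t½ = 0.693147 / 2.40 = 0.2888 h⁻¹
C = C₀ · e^(−k·t) = 21.80 × e^(−0.2888 × 3.64)
  = 21.80 × 0.3495 = 7.619 mg/L
(7.619 mg/L = 7.619 µg/mL)

7.6 µg/mL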